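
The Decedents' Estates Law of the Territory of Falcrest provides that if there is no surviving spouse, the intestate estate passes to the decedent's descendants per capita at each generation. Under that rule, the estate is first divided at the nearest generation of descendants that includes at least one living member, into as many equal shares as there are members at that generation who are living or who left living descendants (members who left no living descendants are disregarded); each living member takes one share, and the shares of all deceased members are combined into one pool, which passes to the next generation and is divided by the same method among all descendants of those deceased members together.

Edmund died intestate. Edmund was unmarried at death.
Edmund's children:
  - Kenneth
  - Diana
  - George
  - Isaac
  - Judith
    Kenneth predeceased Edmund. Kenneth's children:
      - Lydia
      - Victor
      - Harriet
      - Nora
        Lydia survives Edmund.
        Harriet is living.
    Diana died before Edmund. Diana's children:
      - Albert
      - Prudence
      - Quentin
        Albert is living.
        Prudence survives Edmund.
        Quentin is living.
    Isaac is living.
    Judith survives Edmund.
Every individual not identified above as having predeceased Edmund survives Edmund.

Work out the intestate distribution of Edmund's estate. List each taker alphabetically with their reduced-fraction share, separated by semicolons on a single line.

Albert 2/35; George 1/5; Harriet 2/35; Isaac 1/5; Judith 1/5; Lydia 2/35; Nora 2/35; Prudence 2/35; Quentin 2/35; Victor 2/35

There is no surviving spouse, so the entire estate passes to Edmund's descendants per capita at each generation.
At generation 1 (Kenneth, Diana, George, Isaac, Judith) there are 5 shares of (1)/5 = 1/5 each.
Living: George, Isaac, and Judith — each takes 1/5.
Deceased: Kenneth and Diana. Their combined 2/5 is pooled and carried to generation 2.
At generation 2 (Lydia, Victor, Harriet, Nora, Albert, Prudence, Quentin) there are 7 shares of (2/5)/7 = 2/35 each.
Living: Lydia, Victor, Harriet, Nora, Albert, Prudence, and Quentin — each takes 2/35.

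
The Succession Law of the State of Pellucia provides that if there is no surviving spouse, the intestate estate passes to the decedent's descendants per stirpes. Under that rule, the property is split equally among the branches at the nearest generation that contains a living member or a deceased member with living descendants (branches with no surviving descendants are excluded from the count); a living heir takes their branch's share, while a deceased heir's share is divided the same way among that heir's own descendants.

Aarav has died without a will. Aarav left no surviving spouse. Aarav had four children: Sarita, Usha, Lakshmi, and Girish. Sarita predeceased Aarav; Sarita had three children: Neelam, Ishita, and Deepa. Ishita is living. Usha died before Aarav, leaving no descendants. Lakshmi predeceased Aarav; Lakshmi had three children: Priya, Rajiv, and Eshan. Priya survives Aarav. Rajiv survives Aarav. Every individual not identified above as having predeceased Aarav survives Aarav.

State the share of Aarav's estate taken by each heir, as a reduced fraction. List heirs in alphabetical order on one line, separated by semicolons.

There is no surviving spouse, so the entire estate passes to Aarav's descendants per stirpes.
Usha left no surviving issue, so that branch lapses and is disregarded.
The estate is divided into 3 equal shares of 1/3 among Sarita, Lakshmi, Girish.
Sarita predeceased; the 1/3 allotted to Sarita's branch passes to Sarita's issue by representation.
The 1/3 is divided into 3 equal shares of 1/9 among Neelam, Ishita, Deepa.
Neelam is living and takes 1/9.
Ishita is living and takes 1/9.
Deepa is living and takes 1/9.
Lakshmi predeceased; the 1/3 allotted to Lakshmi's branch passes to Lakshmi's issue by representation.
The 1/3 is divided into 3 equal shares of 1/9 among Priya, Rajiv, Eshan.
Priya is living and takes 1/9.
Rajiv is living and takes 1/9.
Eshan is living and takes 1/9.
Girish is living and takes 1/3.

Deepa 1/9; Eshan 1/9; Girish 1/3; Ishita 1/9; Neelam 1/9; Priya 1/9; Rajiv 1/9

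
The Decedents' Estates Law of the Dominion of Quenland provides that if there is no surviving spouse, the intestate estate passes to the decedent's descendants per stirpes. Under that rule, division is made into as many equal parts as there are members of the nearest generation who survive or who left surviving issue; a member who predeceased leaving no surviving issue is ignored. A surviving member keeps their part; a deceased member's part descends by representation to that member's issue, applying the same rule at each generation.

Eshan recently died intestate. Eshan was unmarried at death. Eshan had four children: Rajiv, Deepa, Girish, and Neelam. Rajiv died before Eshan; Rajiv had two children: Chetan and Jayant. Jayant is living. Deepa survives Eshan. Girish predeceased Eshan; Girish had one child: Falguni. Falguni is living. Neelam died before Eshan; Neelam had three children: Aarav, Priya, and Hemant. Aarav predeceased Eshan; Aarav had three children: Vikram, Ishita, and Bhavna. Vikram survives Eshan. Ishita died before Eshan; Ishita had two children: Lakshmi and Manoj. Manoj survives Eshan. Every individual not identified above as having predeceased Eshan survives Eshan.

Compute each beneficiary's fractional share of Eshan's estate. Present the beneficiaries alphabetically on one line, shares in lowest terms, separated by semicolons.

There is no surviving spouse, so the entire estate passes to Eshan's descendants per stirpes.
The estate is divided into 4 equal shares of 1/4 among Rajiv, Deepa, Girish, Neelam.
Rajiv predeceased; the 1/4 allotted to Rajiv's branch passes to Rajiv's issue by representation.
The 1/4 is divided into 2 equal shares of 1/8 among Chetan, Jayant.
Chetan is living and takes 1/8.
Jayant is living and takes 1/8.
Deepa is living and takes 1/4.
Girish predeceased; the 1/4 allotted to Girish's branch passes to Girish's issue by representation.
Falguni is the sole taker at this level and receives the full 1/4.
Neelam predeceased; the 1/4 allotted to Neelam's branch passes to Neelam's issue by representation.
The 1/4 is divided into 3 equal shares of 1/12 among Aarav, Priya, Hemant.
Aarav predeceased; the 1/12 allotted to Aarav's branch passes to Aarav's issue by representation.
The 1/12 is divided into 3 equal shares of 1/36 among Vikram, Ishita, Bhavna.
Vikram is living and takes 1/36.
Ishita predeceased; the 1/36 allotted to Ishita's branch passes to Ishita's issue by representation.
The 1/36 is divided into 2 equal shares of 1/72 among Lakshmi, Manoj.
Lakshmi is living and takes 1/72.
Manoj is living and takes 1/72.
Bhavna is living and takes 1/36.
Priya is living and takes 1/12.
Hemant is living and takes 1/12.

Bhavna 1/36; Chetan 1/8; Deepa 1/4; Falguni 1/4; Hemant 1/12; Jayant 1/8; Lakshmi 1/72; Manoj 1/72; Priya 1/12; Vikram 1/36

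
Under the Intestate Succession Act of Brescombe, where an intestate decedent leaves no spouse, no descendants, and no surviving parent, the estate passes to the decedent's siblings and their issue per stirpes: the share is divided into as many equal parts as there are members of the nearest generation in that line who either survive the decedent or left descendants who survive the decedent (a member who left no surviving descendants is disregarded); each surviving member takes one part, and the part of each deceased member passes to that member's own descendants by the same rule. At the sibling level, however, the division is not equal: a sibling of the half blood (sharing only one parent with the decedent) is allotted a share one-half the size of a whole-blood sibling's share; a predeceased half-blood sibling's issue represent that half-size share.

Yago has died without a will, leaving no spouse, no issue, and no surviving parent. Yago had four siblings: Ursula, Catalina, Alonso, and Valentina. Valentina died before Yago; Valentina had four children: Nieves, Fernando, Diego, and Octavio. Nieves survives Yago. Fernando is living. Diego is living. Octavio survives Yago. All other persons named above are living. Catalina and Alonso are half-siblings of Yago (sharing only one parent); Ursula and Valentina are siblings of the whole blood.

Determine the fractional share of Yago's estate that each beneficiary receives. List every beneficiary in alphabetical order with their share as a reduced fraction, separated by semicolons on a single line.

Alonso 1/6; Catalina 1/6; Diego 1/12; Fernando 1/12; Nieves 1/12; Octavio 1/12; Ursula 1/3

No spouse, descendants, or parent survives, so the estate passes to Yago's siblings per stirpes.
Half-blood siblings count for one-half the weight of whole-blood siblings at the initial division.
Dividing 1 in proportion to weights (total weight 3): Ursula (weight 1) → 1/3; Catalina (weight 1/2) → 1/6; Alonso (weight 1/2) → 1/6; Valentina (weight 1) → 1/3.
Ursula is living and takes 1/3.
Catalina is living and takes 1/6.
Alonso is living and takes 1/6.
Valentina predeceased; the 1/3 allotted to Valentina's branch passes to Valentina's issue by representation.
The 1/3 is divided into 4 equal shares of 1/12 among Nieves, Fernando, Diego, Octavio.
Nieves is living and takes 1/12.
Fernando is living and takes 1/12.
Diego is living and takes 1/12.
Octavio is living and takes 1/12.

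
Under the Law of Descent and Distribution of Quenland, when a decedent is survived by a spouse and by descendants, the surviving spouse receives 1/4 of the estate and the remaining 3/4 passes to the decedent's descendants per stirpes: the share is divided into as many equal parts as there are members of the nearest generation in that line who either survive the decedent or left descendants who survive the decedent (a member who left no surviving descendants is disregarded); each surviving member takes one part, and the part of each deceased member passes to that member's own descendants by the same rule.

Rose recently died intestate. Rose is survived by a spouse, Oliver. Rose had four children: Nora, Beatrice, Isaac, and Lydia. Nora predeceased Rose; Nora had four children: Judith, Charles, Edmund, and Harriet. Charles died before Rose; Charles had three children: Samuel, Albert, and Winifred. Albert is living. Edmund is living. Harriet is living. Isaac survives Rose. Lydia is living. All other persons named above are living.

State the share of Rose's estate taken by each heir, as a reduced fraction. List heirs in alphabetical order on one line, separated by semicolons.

Oliver, as surviving spouse, takes 1/4.
The remaining 3/4 passes to Rose's descendants per stirpes.
The 3/4 is divided into 4 equal shares of 3/16 among Nora, Beatrice, Isaac, Lydia.
Nora predeceased; the 3/16 allotted to Nora's branch passes to Nora's issue by representation.
The 3/16 is divided into 4 equal shares of 3/64 among Judith, Charles, Edmund, Harriet.
Judith is living and takes 3/64.
Charles predeceased; the 3/64 allotted to Charles's branch passes to Charles's issue by representation.
The 3/64 is divided into 3 equal shares of 1/64 among Samuel, Albert, Winifred.
Samuel is living and takes 1/64.
Albert is living and takes 1/64.
Winifred is living and takes 1/64.
Edmund is living and takes 3/64.
Harriet is living and takes 3/64.
Beatrice is living and takes 3/16.
Isaac is living and takes 3/16.
Lydia is living and takes 3/16.

Albert 1/64; Beatrice 3/16; Edmund 3/64; Harriet 3/64; Isaac 3/16; Judith 3/64; Lydia 3/16; Oliver 1/4; Samuel 1/64; Winifred 1/64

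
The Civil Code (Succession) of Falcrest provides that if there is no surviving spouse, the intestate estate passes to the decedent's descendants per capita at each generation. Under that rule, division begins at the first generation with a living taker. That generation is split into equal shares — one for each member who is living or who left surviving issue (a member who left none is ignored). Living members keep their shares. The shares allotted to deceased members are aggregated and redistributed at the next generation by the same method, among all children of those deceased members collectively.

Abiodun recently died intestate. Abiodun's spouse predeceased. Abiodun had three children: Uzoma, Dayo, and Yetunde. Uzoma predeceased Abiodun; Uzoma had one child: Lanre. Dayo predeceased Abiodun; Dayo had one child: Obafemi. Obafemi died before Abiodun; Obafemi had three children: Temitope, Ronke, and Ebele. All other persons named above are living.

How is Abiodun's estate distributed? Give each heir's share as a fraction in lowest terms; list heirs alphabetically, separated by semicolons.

Ebele 1/9; Lanre 1/3; Ronke 1/9; Temitope 1/9; Yetunde 1/3

There is no surviving spouse, so the entire estate passes to Abiodun's descendants per capita at each generation.
At generation 1 (Uzoma, Dayo, Yetunde) there are 3 shares of (1)/3 = 1/3 each.
Living: Yetunde — each takes 1/3.
Deceased: Uzoma and Dayo. Their combined 2/3 is pooled and carried to generation 2.
At generation 2 (Lanre, Obafemi) there are 2 shares of (2/3)/2 = 1/3 each.
Living: Lanre — each takes 1/3.
Deceased: Obafemi. That 1/3 share is carried to generation 3.
At generation 3 (Temitope, Ronke, Ebele) there are 3 shares of (1/3)/3 = 1/9 each.
Living: Temitope, Ronke, and Ebele — each takes 1/9.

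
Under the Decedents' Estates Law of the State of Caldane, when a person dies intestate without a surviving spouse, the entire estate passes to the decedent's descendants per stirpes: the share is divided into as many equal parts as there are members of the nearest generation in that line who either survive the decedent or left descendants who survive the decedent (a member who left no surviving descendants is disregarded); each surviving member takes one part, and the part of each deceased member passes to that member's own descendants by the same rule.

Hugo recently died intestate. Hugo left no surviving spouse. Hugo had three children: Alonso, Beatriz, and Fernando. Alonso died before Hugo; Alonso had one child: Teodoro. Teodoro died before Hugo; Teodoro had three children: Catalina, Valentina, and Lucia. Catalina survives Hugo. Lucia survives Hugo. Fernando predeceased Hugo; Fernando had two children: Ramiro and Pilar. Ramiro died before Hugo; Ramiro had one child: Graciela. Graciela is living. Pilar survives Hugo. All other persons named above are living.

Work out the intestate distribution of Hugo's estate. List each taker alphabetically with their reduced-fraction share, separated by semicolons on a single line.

There is no surviving spouse, so the entire estate passes to Hugo's descendants per stirpes.
The estate is divided into 3 equal shares of 1/3 among Alonso, Beatriz, Fernando.
Alonso predeceased; the 1/3 allotted to Alonso's branch passes to Alonso's issue by representation.
Teodoro's line is the sole branch at this level, so the full 1/3 passes to Teodoro's issue by representation.
The 1/3 is divided into 3 equal shares of 1/9 among Catalina, Valentina, Lucia.
Catalina is living and takes 1/9.
Valentina is living and takes 1/9.
Lucia is living and takes 1/9.
Beatriz is living and takes 1/3.
Fernando predeceased; the 1/3 allotted to Fernando's branch passes to Fernando's issue by representation.
The 1/3 is divided into 2 equal shares of 1/6 among Ramiro, Pilar.
Ramiro predeceased; the 1/6 allotted to Ramiro's branch passes to Ramiro's issue by representation.
Graciela is the sole taker at this level and receives the full 1/6.
Pilar is living and takes 1/6.

Beatriz 1/3; Catalina 1/9; Graciela 1/6; Lucia 1/9; Pilar 1/6; Valentina 1/9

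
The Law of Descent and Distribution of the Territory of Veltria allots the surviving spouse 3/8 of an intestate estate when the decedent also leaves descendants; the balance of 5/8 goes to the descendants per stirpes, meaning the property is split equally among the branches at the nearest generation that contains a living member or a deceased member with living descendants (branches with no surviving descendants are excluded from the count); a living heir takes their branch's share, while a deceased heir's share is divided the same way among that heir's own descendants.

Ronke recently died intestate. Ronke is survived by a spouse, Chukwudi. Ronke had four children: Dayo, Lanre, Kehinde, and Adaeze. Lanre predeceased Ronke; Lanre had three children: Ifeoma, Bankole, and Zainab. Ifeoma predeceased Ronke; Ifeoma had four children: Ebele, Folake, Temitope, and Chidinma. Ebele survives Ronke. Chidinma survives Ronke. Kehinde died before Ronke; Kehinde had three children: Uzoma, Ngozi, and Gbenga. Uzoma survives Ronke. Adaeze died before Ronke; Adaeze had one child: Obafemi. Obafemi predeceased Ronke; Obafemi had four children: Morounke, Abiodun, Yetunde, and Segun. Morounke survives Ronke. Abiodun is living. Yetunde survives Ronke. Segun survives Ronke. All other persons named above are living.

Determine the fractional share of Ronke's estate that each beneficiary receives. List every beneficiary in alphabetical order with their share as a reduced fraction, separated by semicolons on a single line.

Chukwudi, as surviving spouse, takes 3/8.
The remaining 5/8 passes to Ronke's descendants per stirpes.
The 5/8 is divided into 4 equal shares of 5/32 among Dayo, Lanre, Kehinde, Adaeze.
Dayo is living and takes 5/32.
Lanre predeceased; the 5/32 allotted to Lanre's branch passes to Lanre's issue by representation.
The 5/32 is divided into 3 equal shares of 5/96 among Ifeoma, Bankole, Zainab.
Ifeoma predeceased; the 5/96 allotted to Ifeoma's branch passes to Ifeoma's issue by representation.
The 5/96 is divided into 4 equal shares of 5/384 among Ebele, Folake, Temitope, Chidinma.
Ebele is living and takes 5/384.
Folake is living and takes 5/384.
Temitope is living and takes 5/384.
Chidinma is living and takes 5/384.
Bankole is living and takes 5/96.
Zainab is living and takes 5/96.
Kehinde predeceased; the 5/32 allotted to Kehinde's branch passes to Kehinde's issue by representation.
The 5/32 is divided into 3 equal shares of 5/96 among Uzoma, Ngozi, Gbenga.
Uzoma is living and takes 5/96.
Ngozi is living and takes 5/96.
Gbenga is living and takes 5/96.
Adaeze predeceased; the 5/32 allotted to Adaeze's branch passes to Adaeze's issue by representation.
Obafemi's line is the sole branch at this level, so the full 5/32 passes to Obafemi's issue by representation.
The 5/32 is divided into 4 equal shares of 5/128 among Morounke, Abiodun, Yetunde, Segun.
Morounke is living and takes 5/128.
Abiodun is living and takes 5/128.
Yetunde is living and takes 5/128.
Segun is living and takes 5/128.

Abiodun 5/128; Bankole 5/96; Chidinma 5/384; Chukwudi 3/8; Dayo 5/32; Ebele 5/384; Folake 5/384; Gbenga 5/96; Morounke 5/128; Ngozi 5/96; Segun 5/128; Temitope 5/384; Uzoma 5/96; Yetunde 5/128; Zainab 5/96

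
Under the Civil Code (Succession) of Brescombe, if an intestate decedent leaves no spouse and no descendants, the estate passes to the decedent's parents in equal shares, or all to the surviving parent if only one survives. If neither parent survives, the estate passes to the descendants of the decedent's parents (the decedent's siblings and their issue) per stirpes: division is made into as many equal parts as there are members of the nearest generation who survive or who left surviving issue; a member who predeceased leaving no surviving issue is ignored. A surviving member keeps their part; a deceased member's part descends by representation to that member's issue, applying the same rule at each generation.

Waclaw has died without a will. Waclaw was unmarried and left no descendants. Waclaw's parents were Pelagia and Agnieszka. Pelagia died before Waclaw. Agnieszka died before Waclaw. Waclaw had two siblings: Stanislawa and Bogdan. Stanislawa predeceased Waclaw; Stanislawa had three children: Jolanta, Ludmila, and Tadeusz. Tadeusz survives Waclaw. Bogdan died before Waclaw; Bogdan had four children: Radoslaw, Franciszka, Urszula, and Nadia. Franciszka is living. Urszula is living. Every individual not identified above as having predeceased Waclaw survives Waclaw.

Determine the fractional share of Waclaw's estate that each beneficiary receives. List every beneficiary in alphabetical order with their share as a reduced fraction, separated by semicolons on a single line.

Neither parent survives and there are no descendants, so the estate passes to Waclaw's siblings and their issue per stirpes.
The estate is divided into 2 equal shares of 1/2 among Stanislawa, Bogdan.
Stanislawa predeceased; the 1/2 allotted to Stanislawa's branch passes to Stanislawa's issue by representation.
The 1/2 is divided into 3 equal shares of 1/6 among Jolanta, Ludmila, Tadeusz.
Jolanta is living and takes 1/6.
Ludmila is living and takes 1/6.
Tadeusz is living and takes 1/6.
Bogdan predeceased; the 1/2 allotted to Bogdan's branch passes to Bogdan's issue by representation.
The 1/2 is divided into 4 equal shares of 1/8 among Radoslaw, Franciszka, Urszula, Nadia.
Radoslaw is living and takes 1/8.
Franciszka is living and takes 1/8.
Urszula is living and takes 1/8.
Nadia is living and takes 1/8.

Franciszka 1/8; Jolanta 1/6; Ludmila 1/6; Nadia 1/8; Radoslaw 1/8; Tadeusz 1/6; Urszula 1/8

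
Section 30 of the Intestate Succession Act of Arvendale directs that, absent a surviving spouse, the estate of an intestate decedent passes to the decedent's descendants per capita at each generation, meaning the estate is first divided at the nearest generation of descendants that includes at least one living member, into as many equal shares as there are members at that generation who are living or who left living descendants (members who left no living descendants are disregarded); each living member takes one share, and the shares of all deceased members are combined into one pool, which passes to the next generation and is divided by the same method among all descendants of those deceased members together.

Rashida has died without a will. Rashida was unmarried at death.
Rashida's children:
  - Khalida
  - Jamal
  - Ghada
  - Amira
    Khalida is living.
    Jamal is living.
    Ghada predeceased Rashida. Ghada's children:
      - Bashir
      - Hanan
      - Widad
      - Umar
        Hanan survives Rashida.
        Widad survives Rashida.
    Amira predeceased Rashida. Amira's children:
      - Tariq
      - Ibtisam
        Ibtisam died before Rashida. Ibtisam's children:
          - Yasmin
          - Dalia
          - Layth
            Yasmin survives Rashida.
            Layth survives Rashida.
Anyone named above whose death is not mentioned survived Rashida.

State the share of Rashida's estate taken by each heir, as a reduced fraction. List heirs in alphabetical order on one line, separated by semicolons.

Bashir 1/12; Dalia 1/36; Hanan 1/12; Jamal 1/4; Khalida 1/4; Layth 1/36; Tariq 1/12; Umar 1/12; Widad 1/12; Yasmin 1/36

There is no surviving spouse, so the entire estate passes to Rashida's descendants per capita at each generation.
At generation 1 (Khalida, Jamal, Ghada, Amira) there are 4 shares of (1)/4 = 1/4 each.
Living: Khalida and Jamal — each takes 1/4.
Deceased: Ghada and Amira. Their combined 1/2 is pooled and carried to generation 2.
At generation 2 (Bashir, Hanan, Widad, Umar, Tariq, Ibtisam) there are 6 shares of (1/2)/6 = 1/12 each.
Living: Bashir, Hanan, Widad, Umar, and Tariq — each takes 1/12.
Deceased: Ibtisam. That 1/12 share is carried to generation 3.
At generation 3 (Yasmin, Dalia, Layth) there are 3 shares of (1/12)/3 = 1/36 each.
Living: Yasmin, Dalia, and Layth — each takes 1/36.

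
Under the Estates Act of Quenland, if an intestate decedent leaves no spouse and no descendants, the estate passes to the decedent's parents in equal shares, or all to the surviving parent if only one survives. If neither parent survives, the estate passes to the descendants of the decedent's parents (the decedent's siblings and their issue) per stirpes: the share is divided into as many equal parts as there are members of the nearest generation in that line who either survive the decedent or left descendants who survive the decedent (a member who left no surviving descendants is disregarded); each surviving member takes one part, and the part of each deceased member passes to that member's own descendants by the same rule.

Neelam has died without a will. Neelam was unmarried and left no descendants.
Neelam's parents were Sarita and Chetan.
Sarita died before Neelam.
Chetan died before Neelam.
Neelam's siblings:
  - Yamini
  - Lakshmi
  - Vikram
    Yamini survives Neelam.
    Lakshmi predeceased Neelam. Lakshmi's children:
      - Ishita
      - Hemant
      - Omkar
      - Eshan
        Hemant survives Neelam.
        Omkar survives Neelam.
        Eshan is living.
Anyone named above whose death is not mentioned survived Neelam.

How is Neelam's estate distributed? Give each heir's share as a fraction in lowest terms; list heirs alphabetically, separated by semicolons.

Neither parent survives and there are no descendants, so the estate passes to Neelam's siblings and their issue per stirpes.
The estate is divided into 3 equal shares of 1/3 among Yamini, Lakshmi, Vikram.
Yamini is living and takes 1/3.
Lakshmi predeceased; the 1/3 allotted to Lakshmi's branch passes to Lakshmi's issue by representation.
The 1/3 is divided into 4 equal shares of 1/12 among Ishita, Hemant, Omkar, Eshan.
Ishita is living and takes 1/12.
Hemant is living and takes 1/12.
Omkar is living and takes 1/12.
Eshan is living and takes 1/12.
Vikram is living and takes 1/3.

Eshan 1/12; Hemant 1/12; Ishita 1/12; Omkar 1/12; Vikram 1/3; Yamini 1/3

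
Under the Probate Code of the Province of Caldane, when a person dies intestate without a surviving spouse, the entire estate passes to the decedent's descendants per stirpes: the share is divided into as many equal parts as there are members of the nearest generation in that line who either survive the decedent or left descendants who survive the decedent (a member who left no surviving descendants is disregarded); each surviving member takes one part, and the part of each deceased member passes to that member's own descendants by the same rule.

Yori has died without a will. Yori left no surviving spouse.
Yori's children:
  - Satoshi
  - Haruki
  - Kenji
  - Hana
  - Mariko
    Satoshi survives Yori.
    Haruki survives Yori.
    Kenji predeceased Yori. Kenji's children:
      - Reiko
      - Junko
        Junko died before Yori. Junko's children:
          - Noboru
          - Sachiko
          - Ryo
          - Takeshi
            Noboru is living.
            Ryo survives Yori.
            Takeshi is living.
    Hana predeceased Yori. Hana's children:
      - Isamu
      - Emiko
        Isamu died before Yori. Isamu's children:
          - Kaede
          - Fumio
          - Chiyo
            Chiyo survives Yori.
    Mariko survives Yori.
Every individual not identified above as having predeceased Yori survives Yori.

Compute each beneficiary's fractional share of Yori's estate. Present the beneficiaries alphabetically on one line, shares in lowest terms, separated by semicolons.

There is no surviving spouse, so the entire estate passes to Yori's descendants per stirpes.
The estate is divided into 5 equal shares of 1/5 among Satoshi, Haruki, Kenji, Hana, Mariko.
Satoshi is living and takes 1/5.
Haruki is living and takes 1/5.
Kenji predeceased; the 1/5 allotted to Kenji's branch passes to Kenji's issue by representation.
The 1/5 is divided into 2 equal shares of 1/10 among Reiko, Junko.
Reiko is living and takes 1/10.
Junko predeceased; the 1/10 allotted to Junko's branch passes to Junko's issue by representation.
The 1/10 is divided into 4 equal shares of 1/40 among Noboru, Sachiko, Ryo, Takeshi.
Noboru is living and takes 1/40.
Sachiko is living and takes 1/40.
Ryo is living and takes 1/40.
Takeshi is living and takes 1/40.
Hana predeceased; the 1/5 allotted to Hana's branch passes to Hana's issue by representation.
The 1/5 is divided into 2 equal shares of 1/10 among Isamu, Emiko.
Isamu predeceased; the 1/10 allotted to Isamu's branch passes to Isamu's issue by representation.
The 1/10 is divided into 3 equal shares of 1/30 among Kaede, Fumio, Chiyo.
Kaede is living and takes 1/30.
Fumio is living and takes 1/30.
Chiyo is living and takes 1/30.
Emiko is living and takes 1/10.
Mariko is living and takes 1/5.

Chiyo 1/30; Emiko 1/10; Fumio 1/30; Haruki 1/5; Kaede 1/30; Mariko 1/5; Noboru 1/40; Reiko 1/10; Ryo 1/40; Sachiko 1/40; Satoshi 1/5; Takeshi 1/40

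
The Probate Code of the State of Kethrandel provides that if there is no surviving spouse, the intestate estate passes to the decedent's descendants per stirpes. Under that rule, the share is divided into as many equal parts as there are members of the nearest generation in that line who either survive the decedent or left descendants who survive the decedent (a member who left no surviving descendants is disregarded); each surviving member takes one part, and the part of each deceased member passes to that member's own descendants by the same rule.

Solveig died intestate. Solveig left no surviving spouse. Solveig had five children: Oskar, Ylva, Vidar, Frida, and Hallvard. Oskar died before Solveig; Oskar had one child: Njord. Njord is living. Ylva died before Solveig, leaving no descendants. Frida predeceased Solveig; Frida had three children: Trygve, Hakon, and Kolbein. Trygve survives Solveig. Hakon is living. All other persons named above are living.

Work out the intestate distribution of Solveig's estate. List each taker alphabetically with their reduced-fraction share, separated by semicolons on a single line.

There is no surviving spouse, so the entire estate passes to Solveig's descendants per stirpes.
Ylva left no surviving issue, so that branch lapses and is disregarded.
The estate is divided into 4 equal shares of 1/4 among Oskar, Vidar, Frida, Hallvard.
Oskar predeceased; the 1/4 allotted to Oskar's branch passes to Oskar's issue by representation.
Njord is the sole taker at this level and receives the full 1/4.
Vidar is living and takes 1/4.
Frida predeceased; the 1/4 allotted to Frida's branch passes to Frida's issue by representation.
The 1/4 is divided into 3 equal shares of 1/12 among Trygve, Hakon, Kolbein.
Trygve is living and takes 1/12.
Hakon is living and takes 1/12.
Kolbein is living and takes 1/12.
Hallvard is living and takes 1/4.

Hakon 1/12; Hallvard 1/4; Kolbein 1/12; Njord 1/4; Trygve 1/12; Vidar 1/4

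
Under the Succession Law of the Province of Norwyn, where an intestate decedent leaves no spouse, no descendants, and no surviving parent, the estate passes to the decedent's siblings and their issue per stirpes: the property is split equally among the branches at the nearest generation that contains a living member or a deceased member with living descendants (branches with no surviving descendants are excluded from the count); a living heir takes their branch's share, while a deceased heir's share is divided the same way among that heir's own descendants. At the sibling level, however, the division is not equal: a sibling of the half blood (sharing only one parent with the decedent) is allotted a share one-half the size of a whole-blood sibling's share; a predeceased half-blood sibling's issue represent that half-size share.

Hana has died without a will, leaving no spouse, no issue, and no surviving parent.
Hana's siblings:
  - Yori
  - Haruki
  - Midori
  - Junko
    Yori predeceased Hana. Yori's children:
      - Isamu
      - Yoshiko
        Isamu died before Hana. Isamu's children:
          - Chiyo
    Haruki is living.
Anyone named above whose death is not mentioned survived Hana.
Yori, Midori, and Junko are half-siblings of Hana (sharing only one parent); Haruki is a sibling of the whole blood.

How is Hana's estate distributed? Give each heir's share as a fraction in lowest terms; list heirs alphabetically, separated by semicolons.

No spouse, descendants, or parent survives, so the estate passes to Hana's siblings per stirpes.
Half-blood siblings count for one-half the weight of whole-blood siblings at the initial division.
Dividing 1 in proportion to weights (total weight 5/2): Yori (weight 1/2) → 1/5; Haruki (weight 1) → 2/5; Midori (weight 1/2) → 1/5; Junko (weight 1/2) → 1/5.
Yori predeceased; the 1/5 allotted to Yori's branch passes to Yori's issue by representation.
The 1/5 is divided into 2 equal shares of 1/10 among Isamu, Yoshiko.
Isamu predeceased; the 1/10 allotted to Isamu's branch passes to Isamu's issue by representation.
Chiyo is the sole taker at this level and receives the full 1/10.
Yoshiko is living and takes 1/10.
Haruki is living and takes 2/5.
Midori is living and takes 1/5.
Junko is living and takes 1/5.

Chiyo 1/10; Haruki 2/5; Junko 1/5; Midori 1/5; Yoshiko 1/10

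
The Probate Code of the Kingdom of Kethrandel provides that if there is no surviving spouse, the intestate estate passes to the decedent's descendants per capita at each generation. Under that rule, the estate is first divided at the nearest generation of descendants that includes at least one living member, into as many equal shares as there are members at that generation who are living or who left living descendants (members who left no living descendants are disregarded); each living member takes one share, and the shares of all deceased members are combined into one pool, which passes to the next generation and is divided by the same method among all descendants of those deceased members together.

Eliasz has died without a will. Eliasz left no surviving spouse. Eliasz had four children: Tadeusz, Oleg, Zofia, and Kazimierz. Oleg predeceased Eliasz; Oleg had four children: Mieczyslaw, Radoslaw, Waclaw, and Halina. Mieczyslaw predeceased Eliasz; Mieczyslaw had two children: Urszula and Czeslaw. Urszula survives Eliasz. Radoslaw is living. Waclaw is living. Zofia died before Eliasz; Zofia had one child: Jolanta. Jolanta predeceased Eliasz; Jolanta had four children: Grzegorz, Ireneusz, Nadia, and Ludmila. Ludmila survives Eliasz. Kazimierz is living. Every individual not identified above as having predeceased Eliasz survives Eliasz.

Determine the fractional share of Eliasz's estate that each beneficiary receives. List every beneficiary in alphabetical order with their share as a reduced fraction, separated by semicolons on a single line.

There is no surviving spouse, so the entire estate passes to Eliasz's descendants per capita at each generation.
At generation 1 (Tadeusz, Oleg, Zofia, Kazimierz) there are 4 shares of (1)/4 = 1/4 each.
Living: Tadeusz and Kazimierz — each takes 1/4.
Deceased: Oleg and Zofia. Their combined 1/2 is pooled and carried to generation 2.
At generation 2 (Mieczyslaw, Radoslaw, Waclaw, Halina, Jolanta) there are 5 shares of (1/2)/5 = 1/10 each.
Living: Radoslaw, Waclaw, and Halina — each takes 1/10.
Deceased: Mieczyslaw and Jolanta. Their combined 1/5 is pooled and carried to generation 3.
At generation 3 (Urszula, Czeslaw, Grzegorz, Ireneusz, Nadia, Ludmila) there are 6 shares of (1/5)/6 = 1/30 each.
Living: Urszula, Czeslaw, Grzegorz, Ireneusz, Nadia, and Ludmila — each takes 1/30.

Czeslaw 1/30; Grzegorz 1/30; Halina 1/10; Ireneusz 1/30; Kazimierz 1/4; Ludmila 1/30; Nadia 1/30; Radoslaw 1/10; Tadeusz 1/4; Urszula 1/30; Waclaw 1/10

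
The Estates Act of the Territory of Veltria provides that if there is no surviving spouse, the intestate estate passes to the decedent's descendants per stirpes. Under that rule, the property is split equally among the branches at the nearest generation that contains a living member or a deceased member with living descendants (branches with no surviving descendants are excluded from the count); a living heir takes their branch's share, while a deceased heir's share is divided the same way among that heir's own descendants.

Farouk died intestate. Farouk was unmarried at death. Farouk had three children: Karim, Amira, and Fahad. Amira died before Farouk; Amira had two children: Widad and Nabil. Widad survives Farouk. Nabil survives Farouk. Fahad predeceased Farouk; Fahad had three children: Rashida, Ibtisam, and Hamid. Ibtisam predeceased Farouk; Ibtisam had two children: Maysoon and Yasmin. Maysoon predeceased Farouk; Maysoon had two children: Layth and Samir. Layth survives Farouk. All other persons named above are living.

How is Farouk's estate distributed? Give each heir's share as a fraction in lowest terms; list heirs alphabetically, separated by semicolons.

There is no surviving spouse, so the entire estate passes to Farouk's descendants per stirpes.
The estate is divided into 3 equal shares of 1/3 among Karim, Amira, Fahad.
Karim is living and takes 1/3.
Amira predeceased; the 1/3 allotted to Amira's branch passes to Amira's issue by representation.
The 1/3 is divided into 2 equal shares of 1/6 among Widad, Nabil.
Widad is living and takes 1/6.
Nabil is living and takes 1/6.
Fahad predeceased; the 1/3 allotted to Fahad's branch passes to Fahad's issue by representation.
The 1/3 is divided into 3 equal shares of 1/9 among Rashida, Ibtisam, Hamid.
Rashida is living and takes 1/9.
Ibtisam predeceased; the 1/9 allotted to Ibtisam's branch passes to Ibtisam's issue by representation.
The 1/9 is divided into 2 equal shares of 1/18 among Maysoon, Yasmin.
Maysoon predeceased; the 1/18 allotted to Maysoon's branch passes to Maysoon's issue by representation.
The 1/18 is divided into 2 equal shares of 1/36 among Layth, Samir.
Layth is living and takes 1/36.
Samir is living and takes 1/36.
Yasmin is living and takes 1/18.
Hamid is living and takes 1/9.

Hamid 1/9; Karim 1/3; Layth 1/36; Nabil 1/6; Rashida 1/9; Samir 1/36; Widad 1/6; Yasmin 1/18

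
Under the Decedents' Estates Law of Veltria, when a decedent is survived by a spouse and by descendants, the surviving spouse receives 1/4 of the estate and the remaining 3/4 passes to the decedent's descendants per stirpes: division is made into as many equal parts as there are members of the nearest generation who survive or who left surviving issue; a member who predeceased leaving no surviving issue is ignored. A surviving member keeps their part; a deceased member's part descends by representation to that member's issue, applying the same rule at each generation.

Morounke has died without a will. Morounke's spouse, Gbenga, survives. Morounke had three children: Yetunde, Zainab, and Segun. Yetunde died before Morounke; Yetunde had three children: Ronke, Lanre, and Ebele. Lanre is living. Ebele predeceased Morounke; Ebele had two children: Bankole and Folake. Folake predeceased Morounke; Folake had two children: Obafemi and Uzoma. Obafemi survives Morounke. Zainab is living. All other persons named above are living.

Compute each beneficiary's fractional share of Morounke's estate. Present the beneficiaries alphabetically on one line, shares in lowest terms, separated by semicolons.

Bankole 1/24; Gbenga 1/4; Lanre 1/12; Obafemi 1/48; Ronke 1/12; Segun 1/4; Uzoma 1/48; Zainab 1/4

Gbenga, as surviving spouse, takes 1/4.
The remaining 3/4 passes to Morounke's descendants per stirpes.
The 3/4 is divided into 3 equal shares of 1/4 among Yetunde, Zainab, Segun.
Yetunde predeceased; the 1/4 allotted to Yetunde's branch passes to Yetunde's issue by representation.
The 1/4 is divided into 3 equal shares of 1/12 among Ronke, Lanre, Ebele.
Ronke is living and takes 1/12.
Lanre is living and takes 1/12.
Ebele predeceased; the 1/12 allotted to Ebele's branch passes to Ebele's issue by representation.
The 1/12 is divided into 2 equal shares of 1/24 among Bankole, Folake.
Bankole is living and takes 1/24.
Folake predeceased; the 1/24 allotted to Folake's branch passes to Folake's issue by representation.
The 1/24 is divided into 2 equal shares of 1/48 among Obafemi, Uzoma.
Obafemi is living and takes 1/48.
Uzoma is living and takes 1/48.
Zainab is living and takes 1/4.
Segun is living and takes 1/4.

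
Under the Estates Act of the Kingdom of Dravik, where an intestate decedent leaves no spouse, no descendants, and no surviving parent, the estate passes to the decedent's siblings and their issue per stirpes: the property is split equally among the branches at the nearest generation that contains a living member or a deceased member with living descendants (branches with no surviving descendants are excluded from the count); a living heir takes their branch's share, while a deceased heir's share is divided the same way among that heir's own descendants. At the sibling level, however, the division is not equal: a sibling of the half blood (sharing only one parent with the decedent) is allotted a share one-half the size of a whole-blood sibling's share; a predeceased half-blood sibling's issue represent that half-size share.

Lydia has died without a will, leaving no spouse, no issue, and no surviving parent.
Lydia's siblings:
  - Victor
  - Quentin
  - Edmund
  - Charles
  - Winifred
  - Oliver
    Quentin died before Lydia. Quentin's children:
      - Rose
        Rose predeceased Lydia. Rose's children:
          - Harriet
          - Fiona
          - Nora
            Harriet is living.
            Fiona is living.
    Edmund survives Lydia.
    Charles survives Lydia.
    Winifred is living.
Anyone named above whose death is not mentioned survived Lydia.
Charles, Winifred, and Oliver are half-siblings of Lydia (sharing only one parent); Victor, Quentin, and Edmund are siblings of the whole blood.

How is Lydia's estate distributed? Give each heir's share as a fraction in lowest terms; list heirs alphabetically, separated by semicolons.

No spouse, descendants, or parent survives, so the estate passes to Lydia's siblings per stirpes.
Half-blood siblings count for one-half the weight of whole-blood siblings at the initial division.
Dividing 1 in proportion to weights (total weight 9/2): Victor (weight 1) → 2/9; Quentin (weight 1) → 2/9; Edmund (weight 1) → 2/9; Charles (weight 1/2) → 1/9; Winifred (weight 1/2) → 1/9; Oliver (weight 1/2) → 1/9.
Victor is living and takes 2/9.
Quentin predeceased; the 2/9 allotted to Quentin's branch passes to Quentin's issue by representation.
Rose's line is the sole branch at this level, so the full 2/9 passes to Rose's issue by representation.
The 2/9 is divided into 3 equal shares of 2/27 among Harriet, Fiona, Nora.
Harriet is living and takes 2/27.
Fiona is living and takes 2/27.
Nora is living and takes 2/27.
Edmund is living and takes 2/9.
Charles is living and takes 1/9.
Winifred is living and takes 1/9.
Oliver is living and takes 1/9.

Charles 1/9; Edmund 2/9; Fiona 2/27; Harriet 2/27; Nora 2/27; Oliver 1/9; Victor 2/9; Winifred 1/9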